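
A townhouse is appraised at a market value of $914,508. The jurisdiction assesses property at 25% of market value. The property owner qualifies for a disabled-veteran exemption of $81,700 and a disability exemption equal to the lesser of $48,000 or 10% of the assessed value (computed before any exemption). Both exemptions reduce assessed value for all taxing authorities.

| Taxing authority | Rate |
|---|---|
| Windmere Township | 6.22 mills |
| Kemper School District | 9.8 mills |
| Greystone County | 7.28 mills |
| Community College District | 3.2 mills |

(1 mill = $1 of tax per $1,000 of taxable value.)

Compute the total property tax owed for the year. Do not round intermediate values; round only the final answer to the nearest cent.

$3,287.70

Assessed value = $914,508 × 0.25 = $228,627
Disability exemption = min($48,000, 10% × $228,627) = min($48,000, $22,862.7) = $22,862.7 (percentage binds)
Taxable value = $228,627 − $81,700 − $22,862.7 = $124,064.3
Windmere Township: $124,064.3 × 0.00622 = $771.679946
Kemper School District: $124,064.3 × 0.0098 = $1,215.83014
Greystone County: $124,064.3 × 0.00728 = $903.188104
Community College District: $124,064.3 × 0.0032 = $397.00576
Total = $3,287.70395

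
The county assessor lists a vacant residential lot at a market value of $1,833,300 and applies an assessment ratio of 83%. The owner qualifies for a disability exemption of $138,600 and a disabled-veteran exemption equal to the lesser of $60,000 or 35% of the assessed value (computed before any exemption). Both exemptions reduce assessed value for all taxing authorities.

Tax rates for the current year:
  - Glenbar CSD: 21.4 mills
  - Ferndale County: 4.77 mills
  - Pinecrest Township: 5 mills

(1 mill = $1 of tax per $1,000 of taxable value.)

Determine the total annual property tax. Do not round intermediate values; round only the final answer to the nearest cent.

$41,239.13

Assessed value = $1,833,300 × 0.83 = $1,521,639
Disabled-veteran exemption = min($60,000, 35% × $1,521,639) = min($60,000, $532,573.65) = $60,000 (dollar cap binds)
Taxable value = $1,521,639 − $138,600 − $60,000 = $1,323,039
Glenbar CSD: $1,323,039 × 0.0214 = $28,313.0346
Ferndale County: $1,323,039 × 0.00477 = $6,310.89603
Pinecrest Township: $1,323,039 × 0.005 = $6,615.195
Total = $41,239.12563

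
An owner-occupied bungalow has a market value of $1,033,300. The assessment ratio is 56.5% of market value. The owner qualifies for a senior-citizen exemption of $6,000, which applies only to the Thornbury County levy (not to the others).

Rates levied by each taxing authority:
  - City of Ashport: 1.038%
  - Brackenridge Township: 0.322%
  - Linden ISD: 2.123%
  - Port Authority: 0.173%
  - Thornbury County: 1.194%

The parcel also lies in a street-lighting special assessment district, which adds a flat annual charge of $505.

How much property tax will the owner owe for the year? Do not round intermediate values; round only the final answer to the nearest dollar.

$28,748

Assessed value = $1,033,300 × 0.565 = $583,814.5
City of Ashport: $583,814.5 × 0.01038 = $6,059.99451
Brackenridge Township: $583,814.5 × 0.00322 = $1,879.88269
Linden ISD: $583,814.5 × 0.02123 = $12,394.381835
Port Authority: $583,814.5 × 0.00173 = $1,009.999085
Thornbury County: ($583,814.5 − $6,000) × 0.01194 = $577,814.5 × 0.01194 = $6,899.10513
Levies subtotal = $28,243.36325
Total = $28,243.36325 + $505 = $28,748.36325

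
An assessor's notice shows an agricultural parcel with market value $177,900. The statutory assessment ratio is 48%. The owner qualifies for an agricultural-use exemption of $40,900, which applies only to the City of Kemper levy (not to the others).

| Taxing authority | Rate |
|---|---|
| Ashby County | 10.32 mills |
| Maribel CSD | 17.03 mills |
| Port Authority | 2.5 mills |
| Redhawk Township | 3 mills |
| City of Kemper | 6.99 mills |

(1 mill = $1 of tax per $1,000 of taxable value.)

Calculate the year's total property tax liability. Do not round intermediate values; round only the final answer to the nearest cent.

Assessed value = $177,900 × 0.48 = $85,392
Ashby County: $85,392 × 0.01032 = $881.24544
Maribel CSD: $85,392 × 0.01703 = $1,454.22576
Port Authority: $85,392 × 0.0025 = $213.48
Redhawk Township: $85,392 × 0.003 = $256.176
City of Kemper: ($85,392 − $40,900) × 0.00699 = $44,492 × 0.00699 = $310.99908
Total = $3,116.12628

$3,116.13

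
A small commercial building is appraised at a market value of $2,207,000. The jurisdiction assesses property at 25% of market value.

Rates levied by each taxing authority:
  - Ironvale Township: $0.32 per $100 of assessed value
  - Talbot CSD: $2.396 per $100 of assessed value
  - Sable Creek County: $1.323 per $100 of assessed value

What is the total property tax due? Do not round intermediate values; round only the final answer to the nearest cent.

Assessed value = $2,207,000 × 0.25 = $551,750
Ironvale Township: $551,750 × 0.0032 = $1,765.6
Talbot CSD: $551,750 × 0.02396 = $13,219.93
Sable Creek County: $551,750 × 0.01323 = $7,299.6525
Total = $1,765.6 + $13,219.93 + $7,299.6525 = $22,285.1825

$22,285.18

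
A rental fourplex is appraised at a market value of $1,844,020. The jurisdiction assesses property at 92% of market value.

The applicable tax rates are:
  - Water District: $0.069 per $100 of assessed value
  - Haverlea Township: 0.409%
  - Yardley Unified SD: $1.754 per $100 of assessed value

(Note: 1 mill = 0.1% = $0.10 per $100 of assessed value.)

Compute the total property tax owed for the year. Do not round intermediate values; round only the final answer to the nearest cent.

$37,865.84

Assessed value = $1,844,020 × 0.92 = $1,696,498.4
Water District: $1,696,498.4 × 0.00069 = $1,170.583896
Haverlea Township: $1,696,498.4 × 0.00409 = $6,938.678456
Yardley Unified SD: $1,696,498.4 × 0.01754 = $29,756.581936
Total = $37,865.844288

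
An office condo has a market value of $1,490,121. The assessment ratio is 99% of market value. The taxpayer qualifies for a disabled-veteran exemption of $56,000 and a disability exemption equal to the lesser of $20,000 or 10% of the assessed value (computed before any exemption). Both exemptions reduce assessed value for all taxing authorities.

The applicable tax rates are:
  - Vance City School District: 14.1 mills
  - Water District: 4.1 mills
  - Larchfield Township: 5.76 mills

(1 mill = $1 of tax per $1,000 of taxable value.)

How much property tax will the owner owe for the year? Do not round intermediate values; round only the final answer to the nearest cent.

$33,525.31

Assessed value = $1,490,121 × 0.99 = $1,475,219.79
Disability exemption = min($20,000, 10% × $1,475,219.79) = min($20,000, $147,521.979) = $20,000 (dollar cap binds)
Taxable value = $1,475,219.79 − $56,000 − $20,000 = $1,399,219.79
Vance City School District: $1,399,219.79 × 0.0141 = $19,728.999039
Water District: $1,399,219.79 × 0.0041 = $5,736.801139
Larchfield Township: $1,399,219.79 × 0.00576 = $8,059.5059904
Total = $33,525.3061684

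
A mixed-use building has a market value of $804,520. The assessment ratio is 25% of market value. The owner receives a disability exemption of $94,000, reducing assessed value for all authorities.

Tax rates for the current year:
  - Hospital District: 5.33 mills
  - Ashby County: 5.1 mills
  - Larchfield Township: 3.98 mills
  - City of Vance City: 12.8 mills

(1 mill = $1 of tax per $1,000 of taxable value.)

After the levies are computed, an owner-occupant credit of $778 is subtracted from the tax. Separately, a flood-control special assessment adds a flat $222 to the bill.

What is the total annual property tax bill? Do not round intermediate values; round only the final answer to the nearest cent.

$2,359.01

Assessed value = $804,520 × 0.25 = $201,130
Taxable value = $201,130 − $94,000 = $107,130
Hospital District: $107,130 × 0.00533 = $571.0029
Ashby County: $107,130 × 0.0051 = $546.363
Larchfield Township: $107,130 × 0.00398 = $426.3774
City of Vance City: $107,130 × 0.0128 = $1,371.264
Levies subtotal = $2,915.0073
After credit = $2,915.0073 − $778 = $2,137.0073
Total = $2,137.0073 + $222 = $2,359.0073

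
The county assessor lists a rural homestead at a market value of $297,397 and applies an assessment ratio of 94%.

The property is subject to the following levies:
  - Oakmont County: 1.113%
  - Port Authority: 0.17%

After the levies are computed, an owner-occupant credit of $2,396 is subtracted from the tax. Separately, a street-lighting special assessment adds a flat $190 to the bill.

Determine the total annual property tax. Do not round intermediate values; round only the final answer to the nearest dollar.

$1,381

Assessed value = $297,397 × 0.94 = $279,553.18
Oakmont County: $279,553.18 × 0.01113 = $3,111.4268934
Port Authority: $279,553.18 × 0.0017 = $475.240406
Levies subtotal = $3,586.6672994
After credit = $3,586.6672994 − $2,396 = $1,190.6672994
Total = $1,190.6672994 + $190 = $1,380.6672994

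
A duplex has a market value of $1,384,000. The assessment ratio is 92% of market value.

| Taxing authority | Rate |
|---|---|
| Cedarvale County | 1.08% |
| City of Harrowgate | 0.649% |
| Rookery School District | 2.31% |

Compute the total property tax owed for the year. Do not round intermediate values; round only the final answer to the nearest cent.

Assessed value = $1,384,000 × 0.92 = $1,273,280
Cedarvale County: $1,273,280 × 0.0108 = $13,751.424
City of Harrowgate: $1,273,280 × 0.00649 = $8,263.5872
Rookery School District: $1,273,280 × 0.0231 = $29,412.768
Total = $13,751.424 + $8,263.5872 + $29,412.768 = $51,427.7792

$51,427.78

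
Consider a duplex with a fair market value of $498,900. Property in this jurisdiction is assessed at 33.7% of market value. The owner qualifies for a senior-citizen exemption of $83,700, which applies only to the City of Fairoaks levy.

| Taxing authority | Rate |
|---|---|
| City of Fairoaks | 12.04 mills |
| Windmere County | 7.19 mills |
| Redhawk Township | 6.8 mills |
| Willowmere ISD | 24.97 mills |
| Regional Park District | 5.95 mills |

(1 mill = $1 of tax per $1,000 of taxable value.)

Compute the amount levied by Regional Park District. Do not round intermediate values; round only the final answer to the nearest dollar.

$1,000

Assessed value = $498,900 × 0.337 = $168,129.3
Regional Park District taxable value = $168,129.3 (exemption does not apply)
Regional Park District levy = $168,129.3 × 0.00595 = $1,000.369335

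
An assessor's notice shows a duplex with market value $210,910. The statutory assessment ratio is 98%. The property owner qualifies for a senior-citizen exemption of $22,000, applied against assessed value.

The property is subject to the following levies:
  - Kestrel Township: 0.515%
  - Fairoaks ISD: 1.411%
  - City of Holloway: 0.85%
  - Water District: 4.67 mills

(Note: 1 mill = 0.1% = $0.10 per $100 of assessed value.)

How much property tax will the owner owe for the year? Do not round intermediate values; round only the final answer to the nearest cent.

Assessed value = $210,910 × 0.98 = $206,691.8
Taxable value = $206,691.8 − $22,000 = $184,691.8
Kestrel Township: $184,691.8 × 0.00515 = $951.16277
Fairoaks ISD: $184,691.8 × 0.01411 = $2,606.001298
City of Holloway: $184,691.8 × 0.0085 = $1,569.8803
Water District: $184,691.8 × 0.00467 = $862.510706
Total = $5,989.555074

$5,989.56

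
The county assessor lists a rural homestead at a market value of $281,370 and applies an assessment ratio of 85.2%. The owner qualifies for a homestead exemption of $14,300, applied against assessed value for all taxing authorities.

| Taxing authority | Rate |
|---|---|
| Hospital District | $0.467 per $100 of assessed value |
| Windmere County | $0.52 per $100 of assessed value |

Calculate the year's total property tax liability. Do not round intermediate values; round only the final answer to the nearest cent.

$2,224.97

Assessed value = $281,370 × 0.852 = $239,727.24
Taxable value = $239,727.24 − $14,300 = $225,427.24
Hospital District: $225,427.24 × 0.00467 = $1,052.7452108
Windmere County: $225,427.24 × 0.0052 = $1,172.221648
Total = $1,052.7452108 + $1,172.221648 = $2,224.9668588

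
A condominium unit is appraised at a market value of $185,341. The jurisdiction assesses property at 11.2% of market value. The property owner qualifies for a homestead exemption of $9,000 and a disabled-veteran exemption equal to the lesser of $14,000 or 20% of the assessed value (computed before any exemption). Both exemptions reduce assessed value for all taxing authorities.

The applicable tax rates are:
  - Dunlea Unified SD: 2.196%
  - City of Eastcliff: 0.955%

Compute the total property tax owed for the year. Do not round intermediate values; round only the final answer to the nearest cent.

Assessed value = $185,341 × 0.112 = $20,758.192
Disabled-veteran exemption = min($14,000, 20% × $20,758.192) = min($14,000, $4,151.6384) = $4,151.6384 (percentage binds)
Taxable value = $20,758.192 − $9,000 − $4,151.6384 = $7,606.5536
Dunlea Unified SD: $7,606.5536 × 0.02196 = $167.039917056
City of Eastcliff: $7,606.5536 × 0.00955 = $72.64258688
Total = $239.682503936

$239.68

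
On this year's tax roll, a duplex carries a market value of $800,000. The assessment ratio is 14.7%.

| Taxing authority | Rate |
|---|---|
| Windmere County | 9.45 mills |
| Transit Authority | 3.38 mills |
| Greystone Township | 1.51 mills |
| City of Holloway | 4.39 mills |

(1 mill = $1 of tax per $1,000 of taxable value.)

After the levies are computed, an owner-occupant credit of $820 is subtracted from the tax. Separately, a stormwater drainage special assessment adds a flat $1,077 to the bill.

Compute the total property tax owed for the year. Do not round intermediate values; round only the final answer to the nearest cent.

Assessed value = $800,000 × 0.147 = $117,600
Windmere County: $117,600 × 0.00945 = $1,111.32
Transit Authority: $117,600 × 0.00338 = $397.488
Greystone Township: $117,600 × 0.00151 = $177.576
City of Holloway: $117,600 × 0.00439 = $516.264
Levies subtotal = $2,202.648
After credit = $2,202.648 − $820 = $1,382.648
Total = $1,382.648 + $1,077 = $2,459.648

$2,459.65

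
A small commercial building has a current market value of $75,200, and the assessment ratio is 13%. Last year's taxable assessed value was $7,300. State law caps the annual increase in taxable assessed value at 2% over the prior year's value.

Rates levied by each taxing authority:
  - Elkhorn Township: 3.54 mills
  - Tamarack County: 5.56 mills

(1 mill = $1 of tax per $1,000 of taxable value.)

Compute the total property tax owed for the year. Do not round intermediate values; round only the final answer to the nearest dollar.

$68

Uncapped assessed value = $75,200 × 0.13 = $9,776
Cap limit = $7,300 × 1.02 = $7,446
Taxable assessed value = min($9,776, $7,446) = $7,446 (cap binds)
Elkhorn Township: $7,446 × 0.00354 = $26.35884
Tamarack County: $7,446 × 0.00556 = $41.39976
Total = $67.7586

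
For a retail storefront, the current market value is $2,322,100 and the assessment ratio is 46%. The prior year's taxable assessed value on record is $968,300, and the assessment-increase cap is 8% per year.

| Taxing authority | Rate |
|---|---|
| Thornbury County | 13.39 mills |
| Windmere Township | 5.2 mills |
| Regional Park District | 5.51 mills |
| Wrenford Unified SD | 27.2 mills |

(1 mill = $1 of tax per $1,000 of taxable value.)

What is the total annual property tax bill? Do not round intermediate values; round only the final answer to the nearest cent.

Uncapped assessed value = $2,322,100 × 0.46 = $1,068,166
Cap limit = $968,300 × 1.08 = $1,045,764
Taxable assessed value = min($1,068,166, $1,045,764) = $1,045,764 (cap binds)
Thornbury County: $1,045,764 × 0.01339 = $14,002.77996
Windmere Township: $1,045,764 × 0.0052 = $5,437.9728
Regional Park District: $1,045,764 × 0.00551 = $5,762.15964
Wrenford Unified SD: $1,045,764 × 0.0272 = $28,444.7808
Total = $53,647.6932

$53,647.69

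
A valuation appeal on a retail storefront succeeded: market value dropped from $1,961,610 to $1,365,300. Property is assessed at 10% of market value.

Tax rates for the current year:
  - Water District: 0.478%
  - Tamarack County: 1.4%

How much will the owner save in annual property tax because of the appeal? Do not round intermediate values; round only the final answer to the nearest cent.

Old assessed value = $1,961,610 × 0.1 = $196,161
New assessed value = $1,365,300 × 0.1 = $136,530
Combined rate = 0.00478 + 0.014 = 0.01878
Old tax = $196,161 × 0.01878 = $3,683.90358
New tax = $136,530 × 0.01878 = $2,564.0334
Reduction = $3,683.90358 − $2,564.0334 = $1,119.87018

$1,119.87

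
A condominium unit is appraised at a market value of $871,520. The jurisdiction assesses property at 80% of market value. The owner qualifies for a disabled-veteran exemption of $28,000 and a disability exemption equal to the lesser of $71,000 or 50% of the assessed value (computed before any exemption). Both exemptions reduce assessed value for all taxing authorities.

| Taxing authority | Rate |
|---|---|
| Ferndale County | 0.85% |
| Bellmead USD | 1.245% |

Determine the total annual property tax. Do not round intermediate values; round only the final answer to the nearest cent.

Assessed value = $871,520 × 0.8 = $697,216
Disability exemption = min($71,000, 50% × $697,216) = min($71,000, $348,608) = $71,000 (dollar cap binds)
Taxable value = $697,216 − $28,000 − $71,000 = $598,216
Ferndale County: $598,216 × 0.0085 = $5,084.836
Bellmead USD: $598,216 × 0.01245 = $7,447.7892
Total = $12,532.6252

$12,532.63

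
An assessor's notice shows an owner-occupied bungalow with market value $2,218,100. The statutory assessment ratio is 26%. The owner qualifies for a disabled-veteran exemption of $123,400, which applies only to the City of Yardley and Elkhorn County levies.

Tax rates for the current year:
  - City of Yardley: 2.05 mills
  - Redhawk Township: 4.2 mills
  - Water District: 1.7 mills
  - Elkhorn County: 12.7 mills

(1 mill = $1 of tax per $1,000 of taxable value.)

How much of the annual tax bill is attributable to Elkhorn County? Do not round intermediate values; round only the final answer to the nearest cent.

Assessed value = $2,218,100 × 0.26 = $576,706
Elkhorn County taxable value = $576,706 − $123,400 = $453,306
Elkhorn County levy = $453,306 × 0.0127 = $5,756.9862

$5,756.99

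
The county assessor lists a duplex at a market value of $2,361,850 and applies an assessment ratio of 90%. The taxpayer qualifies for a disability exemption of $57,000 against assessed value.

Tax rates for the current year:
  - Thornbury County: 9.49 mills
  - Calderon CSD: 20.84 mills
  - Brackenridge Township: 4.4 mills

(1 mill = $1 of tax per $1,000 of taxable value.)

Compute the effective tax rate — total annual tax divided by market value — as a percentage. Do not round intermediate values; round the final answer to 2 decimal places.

3.04%

Assessed value = $2,361,850 × 0.9 = $2,125,665
Taxable value = $2,125,665 − $57,000 = $2,068,665
Thornbury County: $2,068,665 × 0.00949 = $19,631.63085
Calderon CSD: $2,068,665 × 0.02084 = $43,110.9786
Brackenridge Township: $2,068,665 × 0.0044 = $9,102.126
Total tax = $71,844.73545
Effective rate = $71,844.73545 ÷ $2,361,850 = 3.04% of market value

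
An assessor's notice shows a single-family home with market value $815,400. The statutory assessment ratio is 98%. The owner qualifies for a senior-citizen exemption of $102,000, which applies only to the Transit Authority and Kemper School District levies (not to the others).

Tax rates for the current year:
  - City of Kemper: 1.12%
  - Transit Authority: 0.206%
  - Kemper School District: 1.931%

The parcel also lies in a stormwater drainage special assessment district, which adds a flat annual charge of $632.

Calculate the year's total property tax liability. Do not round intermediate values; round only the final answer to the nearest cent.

Assessed value = $815,400 × 0.98 = $799,092
City of Kemper: $799,092 × 0.0112 = $8,949.8304
Transit Authority: ($799,092 − $102,000) × 0.00206 = $697,092 × 0.00206 = $1,436.00952
Kemper School District: ($799,092 − $102,000) × 0.01931 = $697,092 × 0.01931 = $13,460.84652
Levies subtotal = $23,846.68644
Total = $23,846.68644 + $632 = $24,478.68644

$24,478.69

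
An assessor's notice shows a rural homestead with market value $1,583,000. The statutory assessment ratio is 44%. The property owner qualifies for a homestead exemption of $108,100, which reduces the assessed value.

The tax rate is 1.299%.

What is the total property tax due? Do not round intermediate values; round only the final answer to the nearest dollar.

Assessed value = $1,583,000 × 0.44 = $696,520
Taxable value = $696,520 − $108,100 = $588,420
Tax = $588,420 × 0.01299 = $7,643.5758

$7,644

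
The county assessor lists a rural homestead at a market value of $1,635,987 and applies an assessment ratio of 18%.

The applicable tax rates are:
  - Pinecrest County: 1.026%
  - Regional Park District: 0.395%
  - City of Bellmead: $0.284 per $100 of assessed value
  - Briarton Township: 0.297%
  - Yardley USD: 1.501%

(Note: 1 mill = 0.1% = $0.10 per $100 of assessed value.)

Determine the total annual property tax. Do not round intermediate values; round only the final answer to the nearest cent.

Assessed value = $1,635,987 × 0.18 = $294,477.66
Pinecrest County: $294,477.66 × 0.01026 = $3,021.3407916
Regional Park District: $294,477.66 × 0.00395 = $1,163.186757
City of Bellmead: $294,477.66 × 0.00284 = $836.3165544
Briarton Township: $294,477.66 × 0.00297 = $874.5986502
Yardley USD: $294,477.66 × 0.01501 = $4,420.1096766
Total = $10,315.5524298

$10,315.55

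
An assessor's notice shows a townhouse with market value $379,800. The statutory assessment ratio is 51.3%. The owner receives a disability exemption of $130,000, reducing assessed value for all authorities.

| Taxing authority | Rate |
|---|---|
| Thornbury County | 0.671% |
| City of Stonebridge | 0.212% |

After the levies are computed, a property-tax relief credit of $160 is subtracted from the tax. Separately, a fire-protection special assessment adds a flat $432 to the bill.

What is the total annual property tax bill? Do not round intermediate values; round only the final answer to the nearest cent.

$844.51

Assessed value = $379,800 × 0.513 = $194,837.4
Taxable value = $194,837.4 − $130,000 = $64,837.4
Thornbury County: $64,837.4 × 0.00671 = $435.058954
City of Stonebridge: $64,837.4 × 0.00212 = $137.455288
Levies subtotal = $572.514242
After credit = $572.514242 − $160 = $412.514242
Total = $412.514242 + $432 = $844.514242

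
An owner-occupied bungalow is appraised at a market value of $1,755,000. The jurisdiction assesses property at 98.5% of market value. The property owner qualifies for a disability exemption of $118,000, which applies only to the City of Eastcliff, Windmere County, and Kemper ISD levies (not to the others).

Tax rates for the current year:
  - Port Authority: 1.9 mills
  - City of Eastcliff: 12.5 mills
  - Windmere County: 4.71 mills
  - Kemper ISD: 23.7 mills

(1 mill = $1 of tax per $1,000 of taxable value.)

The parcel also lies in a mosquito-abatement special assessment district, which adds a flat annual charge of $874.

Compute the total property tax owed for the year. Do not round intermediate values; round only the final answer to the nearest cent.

Assessed value = $1,755,000 × 0.985 = $1,728,675
Port Authority: $1,728,675 × 0.0019 = $3,284.4825
City of Eastcliff: ($1,728,675 − $118,000) × 0.0125 = $1,610,675 × 0.0125 = $20,133.4375
Windmere County: ($1,728,675 − $118,000) × 0.00471 = $1,610,675 × 0.00471 = $7,586.27925
Kemper ISD: ($1,728,675 − $118,000) × 0.0237 = $1,610,675 × 0.0237 = $38,172.9975
Levies subtotal = $69,177.19675
Total = $69,177.19675 + $874 = $70,051.19675

$70,051.20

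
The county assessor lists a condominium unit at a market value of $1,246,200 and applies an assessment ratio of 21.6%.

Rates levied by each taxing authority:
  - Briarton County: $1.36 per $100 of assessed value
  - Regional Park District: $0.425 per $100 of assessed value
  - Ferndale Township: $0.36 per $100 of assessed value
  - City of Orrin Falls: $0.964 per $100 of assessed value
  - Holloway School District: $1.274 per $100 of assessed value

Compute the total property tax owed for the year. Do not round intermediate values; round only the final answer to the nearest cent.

Assessed value = $1,246,200 × 0.216 = $269,179.2
Briarton County: $269,179.2 × 0.0136 = $3,660.83712
Regional Park District: $269,179.2 × 0.00425 = $1,144.0116
Ferndale Township: $269,179.2 × 0.0036 = $969.04512
City of Orrin Falls: $269,179.2 × 0.00964 = $2,594.887488
Holloway School District: $269,179.2 × 0.01274 = $3,429.343008
Total = $3,660.83712 + $1,144.0116 + $969.04512 + $2,594.887488 + $3,429.343008 = $11,798.124336

$11,798.12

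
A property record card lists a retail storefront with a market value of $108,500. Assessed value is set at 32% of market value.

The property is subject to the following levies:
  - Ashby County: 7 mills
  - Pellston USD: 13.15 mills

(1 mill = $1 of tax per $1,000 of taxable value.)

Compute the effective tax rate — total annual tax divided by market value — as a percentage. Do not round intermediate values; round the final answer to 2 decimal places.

Assessed value = $108,500 × 0.32 = $34,720
Ashby County: $34,720 × 0.007 = $243.04
Pellston USD: $34,720 × 0.01315 = $456.568
Total tax = $699.608
Effective rate = $699.608 ÷ $108,500 = 0.64% of market value

0.64%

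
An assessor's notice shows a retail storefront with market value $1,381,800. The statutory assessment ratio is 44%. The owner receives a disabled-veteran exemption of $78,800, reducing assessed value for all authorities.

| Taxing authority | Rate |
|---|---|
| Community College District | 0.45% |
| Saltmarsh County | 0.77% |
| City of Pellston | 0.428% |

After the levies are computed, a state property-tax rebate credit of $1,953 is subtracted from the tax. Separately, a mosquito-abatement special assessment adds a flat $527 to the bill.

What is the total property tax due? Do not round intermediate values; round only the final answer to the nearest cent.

$7,295.08

Assessed value = $1,381,800 × 0.44 = $607,992
Taxable value = $607,992 − $78,800 = $529,192
Community College District: $529,192 × 0.0045 = $2,381.364
Saltmarsh County: $529,192 × 0.0077 = $4,074.7784
City of Pellston: $529,192 × 0.00428 = $2,264.94176
Levies subtotal = $8,721.08416
After credit = $8,721.08416 − $1,953 = $6,768.08416
Total = $6,768.08416 + $527 = $7,295.08416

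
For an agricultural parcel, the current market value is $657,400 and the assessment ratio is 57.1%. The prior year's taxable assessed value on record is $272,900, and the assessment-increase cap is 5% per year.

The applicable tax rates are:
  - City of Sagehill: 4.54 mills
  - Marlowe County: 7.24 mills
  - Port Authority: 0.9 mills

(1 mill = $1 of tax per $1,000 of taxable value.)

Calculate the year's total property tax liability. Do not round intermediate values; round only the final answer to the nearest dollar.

$3,633

Uncapped assessed value = $657,400 × 0.571 = $375,375.4
Cap limit = $272,900 × 1.05 = $286,545
Taxable assessed value = min($375,375.4, $286,545) = $286,545 (cap binds)
City of Sagehill: $286,545 × 0.00454 = $1,300.9143
Marlowe County: $286,545 × 0.00724 = $2,074.5858
Port Authority: $286,545 × 0.0009 = $257.8905
Total = $3,633.3906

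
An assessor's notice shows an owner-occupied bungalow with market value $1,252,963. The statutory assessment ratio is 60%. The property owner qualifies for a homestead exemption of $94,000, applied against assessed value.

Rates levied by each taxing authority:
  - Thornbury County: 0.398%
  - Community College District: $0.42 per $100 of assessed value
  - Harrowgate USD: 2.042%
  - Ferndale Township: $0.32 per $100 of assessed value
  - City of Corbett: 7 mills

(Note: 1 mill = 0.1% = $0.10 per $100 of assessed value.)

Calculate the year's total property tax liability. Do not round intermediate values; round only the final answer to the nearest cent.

Assessed value = $1,252,963 × 0.6 = $751,777.8
Taxable value = $751,777.8 − $94,000 = $657,777.8
Thornbury County: $657,777.8 × 0.00398 = $2,617.955644
Community College District: $657,777.8 × 0.0042 = $2,762.66676
Harrowgate USD: $657,777.8 × 0.02042 = $13,431.822676
Ferndale Township: $657,777.8 × 0.0032 = $2,104.88896
City of Corbett: $657,777.8 × 0.007 = $4,604.4446
Total = $25,521.77864

$25,521.78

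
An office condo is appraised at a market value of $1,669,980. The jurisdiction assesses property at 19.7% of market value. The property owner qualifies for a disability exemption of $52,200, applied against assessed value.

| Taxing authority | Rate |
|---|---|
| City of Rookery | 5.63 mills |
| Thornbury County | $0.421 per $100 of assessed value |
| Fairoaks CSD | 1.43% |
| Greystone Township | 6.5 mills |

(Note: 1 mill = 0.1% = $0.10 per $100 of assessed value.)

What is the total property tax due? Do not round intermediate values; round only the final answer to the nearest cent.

$8,480.72

Assessed value = $1,669,980 × 0.197 = $328,986.06
Taxable value = $328,986.06 − $52,200 = $276,786.06
City of Rookery: $276,786.06 × 0.00563 = $1,558.3055178
Thornbury County: $276,786.06 × 0.00421 = $1,165.2693126
Fairoaks CSD: $276,786.06 × 0.0143 = $3,958.040658
Greystone Township: $276,786.06 × 0.0065 = $1,799.10939
Total = $8,480.7248784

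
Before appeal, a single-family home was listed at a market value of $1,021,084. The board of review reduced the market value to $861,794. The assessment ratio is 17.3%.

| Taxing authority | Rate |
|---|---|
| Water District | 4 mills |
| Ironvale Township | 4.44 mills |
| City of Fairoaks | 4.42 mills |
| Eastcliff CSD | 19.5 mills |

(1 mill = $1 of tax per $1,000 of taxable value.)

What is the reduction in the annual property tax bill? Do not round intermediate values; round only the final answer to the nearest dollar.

$892

Old assessed value = $1,021,084 × 0.173 = $176,647.532
New assessed value = $861,794 × 0.173 = $149,090.362
Combined rate = 0.004 + 0.00444 + 0.00442 + 0.0195 = 0.03236
Old tax = $176,647.532 × 0.03236 = $5,716.31413552
New tax = $149,090.362 × 0.03236 = $4,824.56411432
Reduction = $5,716.31413552 − $4,824.56411432 = $891.7500212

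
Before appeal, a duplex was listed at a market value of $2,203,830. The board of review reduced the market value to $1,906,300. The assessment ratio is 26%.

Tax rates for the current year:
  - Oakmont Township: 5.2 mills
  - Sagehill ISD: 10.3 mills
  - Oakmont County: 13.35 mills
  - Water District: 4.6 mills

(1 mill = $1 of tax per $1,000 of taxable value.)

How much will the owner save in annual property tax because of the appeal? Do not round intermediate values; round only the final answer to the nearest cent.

Old assessed value = $2,203,830 × 0.26 = $572,995.8
New assessed value = $1,906,300 × 0.26 = $495,638
Combined rate = 0.0052 + 0.0103 + 0.01335 + 0.0046 = 0.03345
Old tax = $572,995.8 × 0.03345 = $19,166.70951
New tax = $495,638 × 0.03345 = $16,579.0911
Reduction = $19,166.70951 − $16,579.0911 = $2,587.61841

$2,587.62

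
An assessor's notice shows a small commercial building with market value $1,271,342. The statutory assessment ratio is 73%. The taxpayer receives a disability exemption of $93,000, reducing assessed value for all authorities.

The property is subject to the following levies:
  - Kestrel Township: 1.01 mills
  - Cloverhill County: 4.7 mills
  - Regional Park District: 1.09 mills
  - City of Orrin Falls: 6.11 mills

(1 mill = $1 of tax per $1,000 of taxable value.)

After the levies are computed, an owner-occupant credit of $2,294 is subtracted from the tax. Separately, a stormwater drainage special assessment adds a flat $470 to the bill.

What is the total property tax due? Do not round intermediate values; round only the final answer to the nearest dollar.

$8,957

Assessed value = $1,271,342 × 0.73 = $928,079.66
Taxable value = $928,079.66 − $93,000 = $835,079.66
Kestrel Township: $835,079.66 × 0.00101 = $843.4304566
Cloverhill County: $835,079.66 × 0.0047 = $3,924.874402
Regional Park District: $835,079.66 × 0.00109 = $910.2368294
City of Orrin Falls: $835,079.66 × 0.00611 = $5,102.3367226
Levies subtotal = $10,780.8784106
After credit = $10,780.8784106 − $2,294 = $8,486.8784106
Total = $8,486.8784106 + $470 = $8,956.8784106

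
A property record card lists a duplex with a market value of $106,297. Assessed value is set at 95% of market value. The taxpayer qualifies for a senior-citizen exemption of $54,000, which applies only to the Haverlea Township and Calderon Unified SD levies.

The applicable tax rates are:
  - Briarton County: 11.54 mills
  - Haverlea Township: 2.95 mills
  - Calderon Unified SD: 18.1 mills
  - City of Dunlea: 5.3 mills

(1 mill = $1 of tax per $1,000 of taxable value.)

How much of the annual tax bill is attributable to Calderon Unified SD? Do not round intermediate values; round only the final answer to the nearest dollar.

$850

Assessed value = $106,297 × 0.95 = $100,982.15
Calderon Unified SD taxable value = $100,982.15 − $54,000 = $46,982.15
Calderon Unified SD levy = $46,982.15 × 0.0181 = $850.376915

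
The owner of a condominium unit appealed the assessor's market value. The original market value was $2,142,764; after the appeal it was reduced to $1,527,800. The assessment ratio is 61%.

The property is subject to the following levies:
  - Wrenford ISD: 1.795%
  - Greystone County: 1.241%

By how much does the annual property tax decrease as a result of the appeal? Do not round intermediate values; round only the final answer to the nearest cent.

$11,388.89

Old assessed value = $2,142,764 × 0.61 = $1,307,086.04
New assessed value = $1,527,800 × 0.61 = $931,958
Combined rate = 0.01795 + 0.01241 = 0.03036
Old tax = $1,307,086.04 × 0.03036 = $39,683.1321744
New tax = $931,958 × 0.03036 = $28,294.24488
Reduction = $39,683.1321744 − $28,294.24488 = $11,388.8872944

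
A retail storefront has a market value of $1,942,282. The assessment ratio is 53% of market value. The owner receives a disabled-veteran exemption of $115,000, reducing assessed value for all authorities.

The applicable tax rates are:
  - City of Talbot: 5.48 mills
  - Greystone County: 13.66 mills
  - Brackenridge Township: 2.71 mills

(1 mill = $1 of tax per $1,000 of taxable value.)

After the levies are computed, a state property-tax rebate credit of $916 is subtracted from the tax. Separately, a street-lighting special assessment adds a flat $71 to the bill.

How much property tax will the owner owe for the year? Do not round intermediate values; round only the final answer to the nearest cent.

Assessed value = $1,942,282 × 0.53 = $1,029,409.46
Taxable value = $1,029,409.46 − $115,000 = $914,409.46
City of Talbot: $914,409.46 × 0.00548 = $5,010.9638408
Greystone County: $914,409.46 × 0.01366 = $12,490.8332236
Brackenridge Township: $914,409.46 × 0.00271 = $2,478.0496366
Levies subtotal = $19,979.846701
After credit = $19,979.846701 − $916 = $19,063.846701
Total = $19,063.846701 + $71 = $19,134.846701

$19,134.85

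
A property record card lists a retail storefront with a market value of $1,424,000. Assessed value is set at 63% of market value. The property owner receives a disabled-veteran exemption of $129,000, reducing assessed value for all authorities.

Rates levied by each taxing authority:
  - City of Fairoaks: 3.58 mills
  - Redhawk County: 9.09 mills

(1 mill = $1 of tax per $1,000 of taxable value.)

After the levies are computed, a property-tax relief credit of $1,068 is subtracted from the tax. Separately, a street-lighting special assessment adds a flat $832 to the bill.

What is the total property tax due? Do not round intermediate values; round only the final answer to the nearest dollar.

Assessed value = $1,424,000 × 0.63 = $897,120
Taxable value = $897,120 − $129,000 = $768,120
City of Fairoaks: $768,120 × 0.00358 = $2,749.8696
Redhawk County: $768,120 × 0.00909 = $6,982.2108
Levies subtotal = $9,732.0804
After credit = $9,732.0804 − $1,068 = $8,664.0804
Total = $8,664.0804 + $832 = $9,496.0804

$9,496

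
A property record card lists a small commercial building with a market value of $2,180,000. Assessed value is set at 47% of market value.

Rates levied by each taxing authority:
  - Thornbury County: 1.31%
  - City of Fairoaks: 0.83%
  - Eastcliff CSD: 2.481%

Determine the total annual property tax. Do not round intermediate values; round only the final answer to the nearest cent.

Assessed value = $2,180,000 × 0.47 = $1,024,600
Thornbury County: $1,024,600 × 0.0131 = $13,422.26
City of Fairoaks: $1,024,600 × 0.0083 = $8,504.18
Eastcliff CSD: $1,024,600 × 0.02481 = $25,420.326
Total = $13,422.26 + $8,504.18 + $25,420.326 = $47,346.766

$47,346.77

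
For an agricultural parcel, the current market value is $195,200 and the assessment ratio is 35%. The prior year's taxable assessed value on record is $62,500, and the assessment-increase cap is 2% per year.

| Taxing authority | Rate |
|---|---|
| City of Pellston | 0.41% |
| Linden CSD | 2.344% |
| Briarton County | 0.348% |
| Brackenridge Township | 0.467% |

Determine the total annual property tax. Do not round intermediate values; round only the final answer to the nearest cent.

Uncapped assessed value = $195,200 × 0.35 = $68,320
Cap limit = $62,500 × 1.02 = $63,750
Taxable assessed value = min($68,320, $63,750) = $63,750 (cap binds)
City of Pellston: $63,750 × 0.0041 = $261.375
Linden CSD: $63,750 × 0.02344 = $1,494.3
Briarton County: $63,750 × 0.00348 = $221.85
Brackenridge Township: $63,750 × 0.00467 = $297.7125
Total = $2,275.2375

$2,275.24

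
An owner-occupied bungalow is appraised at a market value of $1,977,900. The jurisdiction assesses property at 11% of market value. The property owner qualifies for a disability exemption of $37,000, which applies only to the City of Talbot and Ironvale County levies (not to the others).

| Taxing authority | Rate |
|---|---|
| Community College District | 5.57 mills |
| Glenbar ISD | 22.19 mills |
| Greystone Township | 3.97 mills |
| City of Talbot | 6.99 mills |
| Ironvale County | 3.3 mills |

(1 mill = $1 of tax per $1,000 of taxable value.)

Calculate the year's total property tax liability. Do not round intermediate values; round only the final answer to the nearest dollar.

Assessed value = $1,977,900 × 0.11 = $217,569
Community College District: $217,569 × 0.00557 = $1,211.85933
Glenbar ISD: $217,569 × 0.02219 = $4,827.85611
Greystone Township: $217,569 × 0.00397 = $863.74893
City of Talbot: ($217,569 − $37,000) × 0.00699 = $180,569 × 0.00699 = $1,262.17731
Ironvale County: ($217,569 − $37,000) × 0.0033 = $180,569 × 0.0033 = $595.8777
Total = $8,761.51938

$8,762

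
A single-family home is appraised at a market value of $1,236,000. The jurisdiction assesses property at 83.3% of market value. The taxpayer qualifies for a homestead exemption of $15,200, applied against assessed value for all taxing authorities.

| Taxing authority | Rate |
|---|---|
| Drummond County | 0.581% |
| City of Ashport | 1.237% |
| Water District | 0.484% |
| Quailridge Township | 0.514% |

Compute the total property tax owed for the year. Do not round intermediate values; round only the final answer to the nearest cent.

$28,565.17

Assessed value = $1,236,000 × 0.833 = $1,029,588
Taxable value = $1,029,588 − $15,200 = $1,014,388
Drummond County: $1,014,388 × 0.00581 = $5,893.59428
City of Ashport: $1,014,388 × 0.01237 = $12,547.97956
Water District: $1,014,388 × 0.00484 = $4,909.63792
Quailridge Township: $1,014,388 × 0.00514 = $5,213.95432
Total = $5,893.59428 + $12,547.97956 + $4,909.63792 + $5,213.95432 = $28,565.16608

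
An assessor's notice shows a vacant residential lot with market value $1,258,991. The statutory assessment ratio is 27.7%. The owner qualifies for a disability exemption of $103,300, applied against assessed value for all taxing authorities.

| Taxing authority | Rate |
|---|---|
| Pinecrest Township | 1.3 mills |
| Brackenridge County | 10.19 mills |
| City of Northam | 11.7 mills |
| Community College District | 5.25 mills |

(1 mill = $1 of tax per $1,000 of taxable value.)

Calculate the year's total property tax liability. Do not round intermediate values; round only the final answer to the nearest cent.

Assessed value = $1,258,991 × 0.277 = $348,740.507
Taxable value = $348,740.507 − $103,300 = $245,440.507
Pinecrest Township: $245,440.507 × 0.0013 = $319.0726591
Brackenridge County: $245,440.507 × 0.01019 = $2,501.03876633
City of Northam: $245,440.507 × 0.0117 = $2,871.6539319
Community College District: $245,440.507 × 0.00525 = $1,288.56266175
Total = $319.0726591 + $2,501.03876633 + $2,871.6539319 + $1,288.56266175 = $6,980.32801908

$6,980.33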